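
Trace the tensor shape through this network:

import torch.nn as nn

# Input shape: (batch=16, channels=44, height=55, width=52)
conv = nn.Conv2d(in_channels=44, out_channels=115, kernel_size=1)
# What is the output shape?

Input shape: (16, 44, 55, 52)
Output shape: (16, 115, 55, 52)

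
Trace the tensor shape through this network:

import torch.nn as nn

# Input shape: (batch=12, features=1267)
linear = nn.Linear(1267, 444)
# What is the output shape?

Input shape: (12, 1267)
Output shape: (12, 444)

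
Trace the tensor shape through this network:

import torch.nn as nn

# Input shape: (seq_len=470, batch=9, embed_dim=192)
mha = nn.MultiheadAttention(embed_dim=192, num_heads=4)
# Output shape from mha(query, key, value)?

Input shape: (470, 9, 192)
Output shape: (470, 9, 192)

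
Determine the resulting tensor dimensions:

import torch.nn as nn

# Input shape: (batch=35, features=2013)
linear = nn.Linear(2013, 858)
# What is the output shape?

Input shape: (35, 2013)
Output shape: (35, 858)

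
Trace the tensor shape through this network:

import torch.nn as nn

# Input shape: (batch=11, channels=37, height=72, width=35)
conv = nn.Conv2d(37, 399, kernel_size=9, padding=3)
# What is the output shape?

Input shape: (11, 37, 72, 35)
Output shape: (11, 399, 70, 33)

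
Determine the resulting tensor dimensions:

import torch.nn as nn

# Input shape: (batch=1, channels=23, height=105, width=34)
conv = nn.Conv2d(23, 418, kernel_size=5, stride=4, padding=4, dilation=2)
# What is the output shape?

Input shape: (1, 23, 105, 34)
Output shape: (1, 418, 27, 9)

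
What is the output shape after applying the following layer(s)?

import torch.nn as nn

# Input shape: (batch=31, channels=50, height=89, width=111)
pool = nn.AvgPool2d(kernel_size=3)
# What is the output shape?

Input shape: (31, 50, 89, 111)
Output shape: (31, 50, 29, 37)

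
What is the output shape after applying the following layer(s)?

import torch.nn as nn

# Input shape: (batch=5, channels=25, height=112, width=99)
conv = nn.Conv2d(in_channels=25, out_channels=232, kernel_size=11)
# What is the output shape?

Input shape: (5, 25, 112, 99)
Output shape: (5, 232, 102, 89)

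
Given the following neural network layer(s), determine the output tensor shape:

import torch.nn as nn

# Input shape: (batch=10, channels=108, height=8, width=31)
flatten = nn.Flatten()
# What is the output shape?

Input shape: (10, 108, 8, 31)
Output shape: (10, 26784)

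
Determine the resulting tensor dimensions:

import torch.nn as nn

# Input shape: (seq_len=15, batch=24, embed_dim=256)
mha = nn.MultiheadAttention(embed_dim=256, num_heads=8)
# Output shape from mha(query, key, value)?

Input shape: (15, 24, 256)
Output shape: (15, 24, 256)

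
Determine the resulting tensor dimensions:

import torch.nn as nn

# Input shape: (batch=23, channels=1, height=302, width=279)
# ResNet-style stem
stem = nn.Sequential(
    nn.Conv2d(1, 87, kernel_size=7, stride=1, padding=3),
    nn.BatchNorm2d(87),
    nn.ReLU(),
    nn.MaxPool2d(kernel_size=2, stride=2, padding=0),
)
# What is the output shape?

Input shape: (23, 1, 302, 279)
  -> after Conv2d 7x7 stride=1: (23, 87, 302, 279)
Output shape: (23, 87, 151, 139)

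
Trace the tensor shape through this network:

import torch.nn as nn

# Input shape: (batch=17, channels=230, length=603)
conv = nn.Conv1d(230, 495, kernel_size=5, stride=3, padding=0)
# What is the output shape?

Input shape: (17, 230, 603)
Output shape: (17, 495, 200)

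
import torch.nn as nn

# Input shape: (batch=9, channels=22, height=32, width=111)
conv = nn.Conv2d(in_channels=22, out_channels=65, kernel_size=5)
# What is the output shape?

Input shape: (9, 22, 32, 111)
Output shape: (9, 65, 28, 107)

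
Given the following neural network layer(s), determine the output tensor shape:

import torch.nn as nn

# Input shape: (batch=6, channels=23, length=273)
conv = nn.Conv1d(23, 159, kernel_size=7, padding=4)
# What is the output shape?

Input shape: (6, 23, 273)
Output shape: (6, 159, 275)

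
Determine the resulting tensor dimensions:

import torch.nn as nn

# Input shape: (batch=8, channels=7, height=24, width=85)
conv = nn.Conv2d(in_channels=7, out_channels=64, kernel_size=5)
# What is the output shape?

Input shape: (8, 7, 24, 85)
Output shape: (8, 64, 20, 81)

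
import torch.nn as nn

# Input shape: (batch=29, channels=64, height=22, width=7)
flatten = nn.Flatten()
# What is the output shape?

Input shape: (29, 64, 22, 7)
Output shape: (29, 9856)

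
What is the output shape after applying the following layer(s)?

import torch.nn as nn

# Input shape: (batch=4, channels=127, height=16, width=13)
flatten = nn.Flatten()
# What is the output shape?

Input shape: (4, 127, 16, 13)
Output shape: (4, 26416)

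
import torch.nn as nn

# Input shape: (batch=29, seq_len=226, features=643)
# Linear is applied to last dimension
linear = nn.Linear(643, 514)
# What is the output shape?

Input shape: (29, 226, 643)
Output shape: (29, 226, 514)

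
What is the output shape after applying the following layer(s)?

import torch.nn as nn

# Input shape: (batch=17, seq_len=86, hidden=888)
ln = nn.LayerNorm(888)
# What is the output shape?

Input shape: (17, 86, 888)
Output shape: (17, 86, 888)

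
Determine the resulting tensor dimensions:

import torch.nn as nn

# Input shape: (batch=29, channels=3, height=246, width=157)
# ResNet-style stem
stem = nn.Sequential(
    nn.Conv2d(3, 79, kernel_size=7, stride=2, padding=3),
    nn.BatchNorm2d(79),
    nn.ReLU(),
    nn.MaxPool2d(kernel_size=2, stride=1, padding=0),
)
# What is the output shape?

Input shape: (29, 3, 246, 157)
  -> after Conv2d 7x7 stride=2: (29, 79, 123, 79)
Output shape: (29, 79, 122, 78)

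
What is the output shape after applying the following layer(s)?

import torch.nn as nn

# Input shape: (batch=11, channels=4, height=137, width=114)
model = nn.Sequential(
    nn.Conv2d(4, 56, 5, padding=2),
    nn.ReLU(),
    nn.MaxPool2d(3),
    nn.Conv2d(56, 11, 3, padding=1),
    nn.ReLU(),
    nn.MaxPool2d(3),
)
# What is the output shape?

Input shape: (11, 4, 137, 114)
  -> after first Conv2d: (11, 56, 137, 114)
  -> after first MaxPool2d: (11, 56, 45, 38)
  -> after second Conv2d: (11, 11, 45, 38)
Output shape: (11, 11, 15, 12)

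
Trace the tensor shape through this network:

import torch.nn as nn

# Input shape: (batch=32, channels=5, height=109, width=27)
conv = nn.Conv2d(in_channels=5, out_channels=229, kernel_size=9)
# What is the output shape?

Input shape: (32, 5, 109, 27)
Output shape: (32, 229, 101, 19)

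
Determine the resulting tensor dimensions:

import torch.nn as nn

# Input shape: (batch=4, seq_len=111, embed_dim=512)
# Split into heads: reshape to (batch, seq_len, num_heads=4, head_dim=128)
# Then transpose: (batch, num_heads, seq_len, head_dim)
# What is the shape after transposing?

Input shape: (4, 111, 512)
  -> after reshape: (4, 111, 4, 128)
Output shape: (4, 4, 111, 128)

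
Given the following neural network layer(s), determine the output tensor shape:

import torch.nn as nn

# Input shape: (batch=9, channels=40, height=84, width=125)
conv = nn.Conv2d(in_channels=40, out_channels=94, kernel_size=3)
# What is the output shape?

Input shape: (9, 40, 84, 125)
Output shape: (9, 94, 82, 123)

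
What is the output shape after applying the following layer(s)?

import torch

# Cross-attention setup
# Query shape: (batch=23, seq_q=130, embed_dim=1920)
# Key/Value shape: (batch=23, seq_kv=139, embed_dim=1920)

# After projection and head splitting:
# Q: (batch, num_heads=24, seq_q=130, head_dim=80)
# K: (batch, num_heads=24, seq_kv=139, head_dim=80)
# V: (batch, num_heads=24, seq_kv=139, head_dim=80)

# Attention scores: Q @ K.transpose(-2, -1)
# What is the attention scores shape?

Input shape: (23, 130, 1920)
Output shape: (23, 24, 130, 139)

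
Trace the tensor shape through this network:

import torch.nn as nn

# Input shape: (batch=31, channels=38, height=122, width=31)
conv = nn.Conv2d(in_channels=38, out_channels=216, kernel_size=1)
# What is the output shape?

Input shape: (31, 38, 122, 31)
Output shape: (31, 216, 122, 31)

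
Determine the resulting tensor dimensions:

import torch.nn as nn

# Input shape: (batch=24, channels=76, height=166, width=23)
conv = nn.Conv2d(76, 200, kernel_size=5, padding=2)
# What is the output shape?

Input shape: (24, 76, 166, 23)
Output shape: (24, 200, 166, 23)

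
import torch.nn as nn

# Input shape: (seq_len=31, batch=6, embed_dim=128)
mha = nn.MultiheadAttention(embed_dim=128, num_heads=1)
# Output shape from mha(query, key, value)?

Input shape: (31, 6, 128)
Output shape: (31, 6, 128)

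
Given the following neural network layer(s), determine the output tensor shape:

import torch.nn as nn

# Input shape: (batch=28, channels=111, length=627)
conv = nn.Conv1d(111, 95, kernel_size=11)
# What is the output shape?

Input shape: (28, 111, 627)
Output shape: (28, 95, 617)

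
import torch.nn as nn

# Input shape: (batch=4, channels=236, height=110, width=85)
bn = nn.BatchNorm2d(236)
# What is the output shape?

Input shape: (4, 236, 110, 85)
Output shape: (4, 236, 110, 85)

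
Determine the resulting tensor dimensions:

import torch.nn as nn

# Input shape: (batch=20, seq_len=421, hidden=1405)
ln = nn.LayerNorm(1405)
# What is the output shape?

Input shape: (20, 421, 1405)
Output shape: (20, 421, 1405)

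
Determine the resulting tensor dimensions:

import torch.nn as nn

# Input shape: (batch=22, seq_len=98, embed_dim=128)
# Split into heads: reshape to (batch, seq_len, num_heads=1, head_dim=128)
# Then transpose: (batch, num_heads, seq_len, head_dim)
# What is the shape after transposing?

Input shape: (22, 98, 128)
  -> after reshape: (22, 98, 1, 128)
Output shape: (22, 1, 98, 128)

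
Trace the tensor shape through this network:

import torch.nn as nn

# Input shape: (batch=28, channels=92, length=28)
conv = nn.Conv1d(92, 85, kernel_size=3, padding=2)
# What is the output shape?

Input shape: (28, 92, 28)
Output shape: (28, 85, 30)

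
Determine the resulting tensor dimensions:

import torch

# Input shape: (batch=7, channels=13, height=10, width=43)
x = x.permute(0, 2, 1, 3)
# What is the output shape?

Input shape: (7, 13, 10, 43)
Output shape: (7, 10, 13, 43)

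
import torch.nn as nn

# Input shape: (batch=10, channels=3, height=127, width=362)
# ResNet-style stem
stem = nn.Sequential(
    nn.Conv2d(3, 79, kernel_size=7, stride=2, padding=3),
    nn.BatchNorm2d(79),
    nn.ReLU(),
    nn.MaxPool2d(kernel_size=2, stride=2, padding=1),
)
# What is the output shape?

Input shape: (10, 3, 127, 362)
  -> after Conv2d 7x7 stride=2: (10, 79, 64, 181)
Output shape: (10, 79, 33, 91)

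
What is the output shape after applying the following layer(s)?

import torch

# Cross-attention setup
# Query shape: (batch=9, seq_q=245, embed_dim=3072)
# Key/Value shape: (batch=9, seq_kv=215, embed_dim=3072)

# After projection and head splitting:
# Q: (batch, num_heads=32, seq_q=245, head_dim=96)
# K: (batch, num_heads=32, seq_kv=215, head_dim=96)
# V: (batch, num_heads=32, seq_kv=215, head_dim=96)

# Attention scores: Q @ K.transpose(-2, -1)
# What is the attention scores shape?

Input shape: (9, 245, 3072)
Output shape: (9, 32, 245, 215)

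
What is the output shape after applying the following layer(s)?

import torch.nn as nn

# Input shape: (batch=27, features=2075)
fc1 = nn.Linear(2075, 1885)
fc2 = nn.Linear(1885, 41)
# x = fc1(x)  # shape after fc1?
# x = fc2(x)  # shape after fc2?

Input shape: (27, 2075)
  -> after fc1: (27, 1885)
Output shape: (27, 41)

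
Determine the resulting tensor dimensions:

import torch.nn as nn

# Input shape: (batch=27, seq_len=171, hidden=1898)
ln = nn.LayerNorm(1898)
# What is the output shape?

Input shape: (27, 171, 1898)
Output shape: (27, 171, 1898)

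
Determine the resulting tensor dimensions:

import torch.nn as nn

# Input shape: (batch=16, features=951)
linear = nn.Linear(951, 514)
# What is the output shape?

Input shape: (16, 951)
Output shape: (16, 514)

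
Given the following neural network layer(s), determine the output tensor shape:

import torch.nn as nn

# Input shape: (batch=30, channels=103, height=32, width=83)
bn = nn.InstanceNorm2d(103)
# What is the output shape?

Input shape: (30, 103, 32, 83)
Output shape: (30, 103, 32, 83)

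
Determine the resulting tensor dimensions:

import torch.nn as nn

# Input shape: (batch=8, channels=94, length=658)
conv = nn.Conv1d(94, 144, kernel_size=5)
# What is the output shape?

Input shape: (8, 94, 658)
Output shape: (8, 144, 654)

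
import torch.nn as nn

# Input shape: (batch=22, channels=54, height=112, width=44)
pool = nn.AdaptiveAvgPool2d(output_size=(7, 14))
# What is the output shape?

Input shape: (22, 54, 112, 44)
Output shape: (22, 54, 7, 14)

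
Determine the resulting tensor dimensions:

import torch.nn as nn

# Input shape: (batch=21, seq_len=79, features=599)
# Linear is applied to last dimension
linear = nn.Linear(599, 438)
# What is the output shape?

Input shape: (21, 79, 599)
Output shape: (21, 79, 438)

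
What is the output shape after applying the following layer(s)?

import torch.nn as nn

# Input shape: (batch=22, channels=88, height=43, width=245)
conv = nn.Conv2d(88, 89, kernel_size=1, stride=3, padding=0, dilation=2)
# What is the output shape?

Input shape: (22, 88, 43, 245)
Output shape: (22, 89, 15, 82)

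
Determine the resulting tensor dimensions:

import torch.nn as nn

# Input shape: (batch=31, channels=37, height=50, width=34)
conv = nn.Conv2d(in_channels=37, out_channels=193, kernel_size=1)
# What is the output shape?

Input shape: (31, 37, 50, 34)
Output shape: (31, 193, 50, 34)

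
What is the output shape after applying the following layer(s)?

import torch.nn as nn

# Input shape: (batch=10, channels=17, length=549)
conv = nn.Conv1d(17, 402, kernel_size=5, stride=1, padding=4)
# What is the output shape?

Input shape: (10, 17, 549)
Output shape: (10, 402, 553)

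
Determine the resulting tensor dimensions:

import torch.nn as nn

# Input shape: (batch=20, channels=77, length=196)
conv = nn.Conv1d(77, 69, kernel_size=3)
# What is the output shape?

Input shape: (20, 77, 196)
Output shape: (20, 69, 194)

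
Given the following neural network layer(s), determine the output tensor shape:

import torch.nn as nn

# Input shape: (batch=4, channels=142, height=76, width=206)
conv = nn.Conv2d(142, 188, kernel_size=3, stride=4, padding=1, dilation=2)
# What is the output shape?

Input shape: (4, 142, 76, 206)
Output shape: (4, 188, 19, 51)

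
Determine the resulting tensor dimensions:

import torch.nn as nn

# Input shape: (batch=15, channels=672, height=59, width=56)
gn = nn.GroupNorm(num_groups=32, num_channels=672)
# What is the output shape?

Input shape: (15, 672, 59, 56)
Output shape: (15, 672, 59, 56)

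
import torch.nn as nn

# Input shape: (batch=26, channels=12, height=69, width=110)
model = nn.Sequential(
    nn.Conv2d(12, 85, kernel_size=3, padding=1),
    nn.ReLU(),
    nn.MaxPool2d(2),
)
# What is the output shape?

Input shape: (26, 12, 69, 110)
  -> after Conv2d: (26, 85, 69, 110)
  -> after ReLU: (26, 85, 69, 110)
Output shape: (26, 85, 34, 55)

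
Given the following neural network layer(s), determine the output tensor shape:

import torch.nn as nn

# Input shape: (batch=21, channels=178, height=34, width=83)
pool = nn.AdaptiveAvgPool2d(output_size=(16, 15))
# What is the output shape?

Input shape: (21, 178, 34, 83)
Output shape: (21, 178, 16, 15)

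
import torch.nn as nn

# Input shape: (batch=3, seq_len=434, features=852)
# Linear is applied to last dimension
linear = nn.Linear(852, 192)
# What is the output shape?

Input shape: (3, 434, 852)
Output shape: (3, 434, 192)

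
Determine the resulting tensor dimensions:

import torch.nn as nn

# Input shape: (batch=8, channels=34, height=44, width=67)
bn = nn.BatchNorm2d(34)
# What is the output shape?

Input shape: (8, 34, 44, 67)
Output shape: (8, 34, 44, 67)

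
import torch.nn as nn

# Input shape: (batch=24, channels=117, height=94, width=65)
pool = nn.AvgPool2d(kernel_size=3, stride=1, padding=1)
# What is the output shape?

Input shape: (24, 117, 94, 65)
Output shape: (24, 117, 94, 65)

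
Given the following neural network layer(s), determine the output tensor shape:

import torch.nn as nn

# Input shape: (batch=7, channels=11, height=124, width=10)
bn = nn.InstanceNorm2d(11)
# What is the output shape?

Input shape: (7, 11, 124, 10)
Output shape: (7, 11, 124, 10)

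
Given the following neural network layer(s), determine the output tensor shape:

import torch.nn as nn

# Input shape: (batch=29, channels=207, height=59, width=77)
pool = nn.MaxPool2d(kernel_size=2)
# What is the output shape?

Input shape: (29, 207, 59, 77)
Output shape: (29, 207, 29, 38)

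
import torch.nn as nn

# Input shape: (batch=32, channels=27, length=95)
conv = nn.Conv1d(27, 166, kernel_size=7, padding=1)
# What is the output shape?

Input shape: (32, 27, 95)
Output shape: (32, 166, 91)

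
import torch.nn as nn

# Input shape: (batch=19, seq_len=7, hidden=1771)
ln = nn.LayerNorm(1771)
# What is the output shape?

Input shape: (19, 7, 1771)
Output shape: (19, 7, 1771)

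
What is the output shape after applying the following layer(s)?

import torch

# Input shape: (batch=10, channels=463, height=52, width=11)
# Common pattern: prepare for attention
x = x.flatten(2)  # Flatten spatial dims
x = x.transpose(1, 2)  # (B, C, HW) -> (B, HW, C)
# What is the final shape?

Input shape: (10, 463, 52, 11)
  -> after flatten(2): (10, 463, 572)
Output shape: (10, 572, 463)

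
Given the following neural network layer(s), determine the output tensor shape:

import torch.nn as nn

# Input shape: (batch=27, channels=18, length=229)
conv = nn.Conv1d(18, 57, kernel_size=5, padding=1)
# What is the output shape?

Input shape: (27, 18, 229)
Output shape: (27, 57, 227)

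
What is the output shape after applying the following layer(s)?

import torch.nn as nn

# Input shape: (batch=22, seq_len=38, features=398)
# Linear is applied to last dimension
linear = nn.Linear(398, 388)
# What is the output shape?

Input shape: (22, 38, 398)
Output shape: (22, 38, 388)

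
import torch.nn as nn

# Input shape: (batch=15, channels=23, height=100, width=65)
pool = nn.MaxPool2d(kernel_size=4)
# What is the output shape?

Input shape: (15, 23, 100, 65)
Output shape: (15, 23, 25, 16)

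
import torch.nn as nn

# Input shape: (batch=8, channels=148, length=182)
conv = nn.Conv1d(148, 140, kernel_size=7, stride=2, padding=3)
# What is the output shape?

Input shape: (8, 148, 182)
Output shape: (8, 140, 91)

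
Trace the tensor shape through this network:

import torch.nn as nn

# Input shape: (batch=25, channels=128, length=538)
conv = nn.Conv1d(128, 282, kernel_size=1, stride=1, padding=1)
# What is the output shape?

Input shape: (25, 128, 538)
Output shape: (25, 282, 540)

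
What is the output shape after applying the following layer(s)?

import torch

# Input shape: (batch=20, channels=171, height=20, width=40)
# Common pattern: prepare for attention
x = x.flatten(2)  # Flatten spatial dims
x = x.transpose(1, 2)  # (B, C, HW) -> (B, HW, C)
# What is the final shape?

Input shape: (20, 171, 20, 40)
  -> after flatten(2): (20, 171, 800)
Output shape: (20, 800, 171)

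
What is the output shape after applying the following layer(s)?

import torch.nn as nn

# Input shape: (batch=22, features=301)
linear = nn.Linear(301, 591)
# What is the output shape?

Input shape: (22, 301)
Output shape: (22, 591)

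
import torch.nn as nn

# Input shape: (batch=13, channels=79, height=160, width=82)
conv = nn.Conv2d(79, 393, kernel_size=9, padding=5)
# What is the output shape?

Input shape: (13, 79, 160, 82)
Output shape: (13, 393, 162, 84)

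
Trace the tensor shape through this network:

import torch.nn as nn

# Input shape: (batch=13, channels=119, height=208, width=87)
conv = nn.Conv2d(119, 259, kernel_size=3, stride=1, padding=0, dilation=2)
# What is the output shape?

Input shape: (13, 119, 208, 87)
Output shape: (13, 259, 204, 83)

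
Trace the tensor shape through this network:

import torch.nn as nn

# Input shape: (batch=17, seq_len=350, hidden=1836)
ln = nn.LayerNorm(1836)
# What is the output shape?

Input shape: (17, 350, 1836)
Output shape: (17, 350, 1836)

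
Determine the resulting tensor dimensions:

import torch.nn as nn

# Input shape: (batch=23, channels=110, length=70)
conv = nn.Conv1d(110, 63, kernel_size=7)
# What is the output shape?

Input shape: (23, 110, 70)
Output shape: (23, 63, 64)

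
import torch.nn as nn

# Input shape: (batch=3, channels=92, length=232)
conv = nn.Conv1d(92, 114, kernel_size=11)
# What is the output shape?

Input shape: (3, 92, 232)
Output shape: (3, 114, 222)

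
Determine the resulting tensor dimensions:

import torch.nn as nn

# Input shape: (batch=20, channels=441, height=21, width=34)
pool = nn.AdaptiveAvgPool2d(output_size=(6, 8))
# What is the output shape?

Input shape: (20, 441, 21, 34)
Output shape: (20, 441, 6, 8)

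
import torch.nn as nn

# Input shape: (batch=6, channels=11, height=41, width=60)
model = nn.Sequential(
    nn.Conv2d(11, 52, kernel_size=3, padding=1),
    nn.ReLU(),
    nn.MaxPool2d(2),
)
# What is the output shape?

Input shape: (6, 11, 41, 60)
  -> after Conv2d: (6, 52, 41, 60)
  -> after ReLU: (6, 52, 41, 60)
Output shape: (6, 52, 20, 30)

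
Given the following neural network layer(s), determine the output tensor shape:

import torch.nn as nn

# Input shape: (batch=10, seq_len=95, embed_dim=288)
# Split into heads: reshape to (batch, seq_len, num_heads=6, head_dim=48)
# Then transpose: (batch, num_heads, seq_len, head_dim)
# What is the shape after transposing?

Input shape: (10, 95, 288)
  -> after reshape: (10, 95, 6, 48)
Output shape: (10, 6, 95, 48)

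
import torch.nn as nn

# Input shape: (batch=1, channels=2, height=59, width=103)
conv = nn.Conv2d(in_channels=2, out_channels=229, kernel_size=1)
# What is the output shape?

Input shape: (1, 2, 59, 103)
Output shape: (1, 229, 59, 103)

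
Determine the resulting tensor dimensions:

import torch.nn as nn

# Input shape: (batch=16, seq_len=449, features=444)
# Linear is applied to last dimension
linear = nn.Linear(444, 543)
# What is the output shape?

Input shape: (16, 449, 444)
Output shape: (16, 449, 543)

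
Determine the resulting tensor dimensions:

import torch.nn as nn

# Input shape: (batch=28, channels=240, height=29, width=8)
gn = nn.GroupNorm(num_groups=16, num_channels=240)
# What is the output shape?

Input shape: (28, 240, 29, 8)
Output shape: (28, 240, 29, 8)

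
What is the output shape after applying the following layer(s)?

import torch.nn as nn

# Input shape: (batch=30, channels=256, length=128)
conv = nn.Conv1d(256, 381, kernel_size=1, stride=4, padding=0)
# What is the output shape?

Input shape: (30, 256, 128)
Output shape: (30, 381, 32)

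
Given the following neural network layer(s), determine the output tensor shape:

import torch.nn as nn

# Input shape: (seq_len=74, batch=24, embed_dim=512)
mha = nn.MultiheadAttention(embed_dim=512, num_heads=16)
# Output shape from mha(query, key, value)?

Input shape: (74, 24, 512)
Output shape: (74, 24, 512)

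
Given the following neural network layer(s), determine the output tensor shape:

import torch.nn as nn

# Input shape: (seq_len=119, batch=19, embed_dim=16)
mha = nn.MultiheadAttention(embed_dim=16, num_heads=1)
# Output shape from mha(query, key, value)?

Input shape: (119, 19, 16)
Output shape: (119, 19, 16)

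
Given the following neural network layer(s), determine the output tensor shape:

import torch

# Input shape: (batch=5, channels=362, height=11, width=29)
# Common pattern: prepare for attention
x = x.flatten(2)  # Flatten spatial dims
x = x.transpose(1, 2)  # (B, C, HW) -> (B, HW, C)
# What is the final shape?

Input shape: (5, 362, 11, 29)
  -> after flatten(2): (5, 362, 319)
Output shape: (5, 319, 362)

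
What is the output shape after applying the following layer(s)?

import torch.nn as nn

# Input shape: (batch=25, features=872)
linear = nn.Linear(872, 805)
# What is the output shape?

Input shape: (25, 872)
Output shape: (25, 805)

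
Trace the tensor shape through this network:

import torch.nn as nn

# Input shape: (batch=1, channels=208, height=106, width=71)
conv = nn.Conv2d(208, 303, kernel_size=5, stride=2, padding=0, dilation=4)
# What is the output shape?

Input shape: (1, 208, 106, 71)
Output shape: (1, 303, 45, 28)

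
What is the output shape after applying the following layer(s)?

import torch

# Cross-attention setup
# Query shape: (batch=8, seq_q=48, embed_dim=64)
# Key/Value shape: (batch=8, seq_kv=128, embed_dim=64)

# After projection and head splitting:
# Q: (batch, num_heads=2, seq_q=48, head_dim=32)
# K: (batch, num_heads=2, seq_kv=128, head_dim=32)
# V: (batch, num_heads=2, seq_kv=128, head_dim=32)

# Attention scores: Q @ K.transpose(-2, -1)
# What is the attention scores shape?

Input shape: (8, 48, 64)
Output shape: (8, 2, 48, 128)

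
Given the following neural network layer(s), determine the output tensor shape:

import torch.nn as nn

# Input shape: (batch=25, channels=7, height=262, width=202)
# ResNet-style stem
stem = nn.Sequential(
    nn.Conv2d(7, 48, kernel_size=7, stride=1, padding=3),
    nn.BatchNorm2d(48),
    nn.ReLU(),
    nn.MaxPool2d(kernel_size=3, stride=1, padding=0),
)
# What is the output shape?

Input shape: (25, 7, 262, 202)
  -> after Conv2d 7x7 stride=1: (25, 48, 262, 202)
Output shape: (25, 48, 260, 200)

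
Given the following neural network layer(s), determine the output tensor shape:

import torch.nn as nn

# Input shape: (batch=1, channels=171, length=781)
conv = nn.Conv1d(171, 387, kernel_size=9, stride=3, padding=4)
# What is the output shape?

Input shape: (1, 171, 781)
Output shape: (1, 387, 261)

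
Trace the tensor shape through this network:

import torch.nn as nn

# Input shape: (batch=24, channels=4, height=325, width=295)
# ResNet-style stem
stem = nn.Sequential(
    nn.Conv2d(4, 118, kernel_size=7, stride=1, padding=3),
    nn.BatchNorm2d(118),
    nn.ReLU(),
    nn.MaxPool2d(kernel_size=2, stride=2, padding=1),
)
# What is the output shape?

Input shape: (24, 4, 325, 295)
  -> after Conv2d 7x7 stride=1: (24, 118, 325, 295)
Output shape: (24, 118, 163, 148)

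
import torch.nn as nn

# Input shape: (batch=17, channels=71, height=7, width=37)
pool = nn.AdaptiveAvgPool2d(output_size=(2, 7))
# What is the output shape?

Input shape: (17, 71, 7, 37)
Output shape: (17, 71, 2, 7)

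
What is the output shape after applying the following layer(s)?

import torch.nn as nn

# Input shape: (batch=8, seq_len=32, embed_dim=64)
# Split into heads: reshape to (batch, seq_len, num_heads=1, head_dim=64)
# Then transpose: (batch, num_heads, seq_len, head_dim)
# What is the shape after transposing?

Input shape: (8, 32, 64)
  -> after reshape: (8, 32, 1, 64)
Output shape: (8, 1, 32, 64)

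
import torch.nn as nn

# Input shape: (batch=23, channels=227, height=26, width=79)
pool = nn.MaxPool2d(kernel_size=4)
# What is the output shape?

Input shape: (23, 227, 26, 79)
Output shape: (23, 227, 6, 19)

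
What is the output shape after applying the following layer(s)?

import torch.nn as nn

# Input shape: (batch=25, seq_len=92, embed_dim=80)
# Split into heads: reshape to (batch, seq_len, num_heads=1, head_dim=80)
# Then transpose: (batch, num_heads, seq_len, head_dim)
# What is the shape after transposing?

Input shape: (25, 92, 80)
  -> after reshape: (25, 92, 1, 80)
Output shape: (25, 1, 92, 80)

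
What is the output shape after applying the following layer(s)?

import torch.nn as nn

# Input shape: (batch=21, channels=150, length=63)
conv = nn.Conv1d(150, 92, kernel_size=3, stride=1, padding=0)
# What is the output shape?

Input shape: (21, 150, 63)
Output shape: (21, 92, 61)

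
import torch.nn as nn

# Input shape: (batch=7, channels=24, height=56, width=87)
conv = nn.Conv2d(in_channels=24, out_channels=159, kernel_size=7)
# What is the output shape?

Input shape: (7, 24, 56, 87)
Output shape: (7, 159, 50, 81)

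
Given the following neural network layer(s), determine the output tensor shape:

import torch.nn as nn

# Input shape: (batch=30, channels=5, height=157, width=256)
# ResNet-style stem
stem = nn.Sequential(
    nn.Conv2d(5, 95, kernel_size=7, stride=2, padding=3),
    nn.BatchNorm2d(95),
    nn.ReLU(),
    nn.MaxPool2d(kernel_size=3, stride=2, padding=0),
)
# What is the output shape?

Input shape: (30, 5, 157, 256)
  -> after Conv2d 7x7 stride=2: (30, 95, 79, 128)
Output shape: (30, 95, 39, 63)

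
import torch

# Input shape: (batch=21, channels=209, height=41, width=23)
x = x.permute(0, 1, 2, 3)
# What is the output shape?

Input shape: (21, 209, 41, 23)
Output shape: (21, 209, 41, 23)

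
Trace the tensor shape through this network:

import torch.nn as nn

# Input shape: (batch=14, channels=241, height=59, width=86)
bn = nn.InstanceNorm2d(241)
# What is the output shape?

Input shape: (14, 241, 59, 86)
Output shape: (14, 241, 59, 86)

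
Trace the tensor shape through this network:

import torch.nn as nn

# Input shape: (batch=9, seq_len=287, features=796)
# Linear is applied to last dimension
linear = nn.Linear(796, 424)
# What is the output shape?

Input shape: (9, 287, 796)
Output shape: (9, 287, 424)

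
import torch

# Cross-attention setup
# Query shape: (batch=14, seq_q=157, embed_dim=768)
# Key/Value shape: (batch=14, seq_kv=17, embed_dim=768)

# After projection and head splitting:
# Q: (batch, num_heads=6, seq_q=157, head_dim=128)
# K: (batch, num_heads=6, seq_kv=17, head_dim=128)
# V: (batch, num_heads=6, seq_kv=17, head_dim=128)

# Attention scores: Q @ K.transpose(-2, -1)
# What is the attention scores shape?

Input shape: (14, 157, 768)
Output shape: (14, 6, 157, 17)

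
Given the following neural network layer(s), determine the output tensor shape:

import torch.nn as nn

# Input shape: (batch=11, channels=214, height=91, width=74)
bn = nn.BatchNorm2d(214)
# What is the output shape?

Input shape: (11, 214, 91, 74)
Output shape: (11, 214, 91, 74)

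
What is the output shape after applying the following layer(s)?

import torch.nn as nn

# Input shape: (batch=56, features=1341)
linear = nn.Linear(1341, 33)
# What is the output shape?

Input shape: (56, 1341)
Output shape: (56, 33)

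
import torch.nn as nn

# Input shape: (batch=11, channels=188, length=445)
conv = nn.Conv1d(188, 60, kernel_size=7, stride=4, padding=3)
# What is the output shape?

Input shape: (11, 188, 445)
Output shape: (11, 60, 112)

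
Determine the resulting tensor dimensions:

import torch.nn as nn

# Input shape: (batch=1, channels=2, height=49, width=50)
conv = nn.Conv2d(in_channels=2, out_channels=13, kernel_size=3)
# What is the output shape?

Input shape: (1, 2, 49, 50)
Output shape: (1, 13, 47, 48)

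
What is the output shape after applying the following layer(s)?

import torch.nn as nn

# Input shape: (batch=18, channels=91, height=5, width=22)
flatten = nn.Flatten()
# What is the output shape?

Input shape: (18, 91, 5, 22)
Output shape: (18, 10010)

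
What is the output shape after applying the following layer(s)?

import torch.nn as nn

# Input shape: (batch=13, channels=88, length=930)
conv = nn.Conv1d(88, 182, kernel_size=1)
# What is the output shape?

Input shape: (13, 88, 930)
Output shape: (13, 182, 930)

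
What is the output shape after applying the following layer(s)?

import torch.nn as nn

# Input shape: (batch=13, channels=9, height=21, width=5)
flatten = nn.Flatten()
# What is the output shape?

Input shape: (13, 9, 21, 5)
Output shape: (13, 945)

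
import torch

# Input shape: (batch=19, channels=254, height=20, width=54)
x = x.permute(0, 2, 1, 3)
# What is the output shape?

Input shape: (19, 254, 20, 54)
Output shape: (19, 20, 254, 54)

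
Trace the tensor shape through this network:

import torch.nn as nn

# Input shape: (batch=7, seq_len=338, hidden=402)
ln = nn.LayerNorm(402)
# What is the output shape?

Input shape: (7, 338, 402)
Output shape: (7, 338, 402)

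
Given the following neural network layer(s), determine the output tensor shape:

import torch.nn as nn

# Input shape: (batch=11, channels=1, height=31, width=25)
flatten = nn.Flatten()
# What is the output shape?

Input shape: (11, 1, 31, 25)
Output shape: (11, 775)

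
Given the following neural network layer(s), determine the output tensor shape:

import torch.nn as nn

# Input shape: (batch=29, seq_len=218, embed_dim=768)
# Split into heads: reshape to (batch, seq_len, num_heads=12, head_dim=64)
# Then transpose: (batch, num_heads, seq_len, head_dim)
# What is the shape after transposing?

Input shape: (29, 218, 768)
  -> after reshape: (29, 218, 12, 64)
Output shape: (29, 12, 218, 64)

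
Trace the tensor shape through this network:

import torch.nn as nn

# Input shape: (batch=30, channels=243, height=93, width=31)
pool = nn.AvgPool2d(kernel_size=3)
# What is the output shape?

Input shape: (30, 243, 93, 31)
Output shape: (30, 243, 31, 10)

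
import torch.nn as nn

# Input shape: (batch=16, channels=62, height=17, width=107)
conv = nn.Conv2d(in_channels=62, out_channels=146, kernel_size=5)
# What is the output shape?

Input shape: (16, 62, 17, 107)
Output shape: (16, 146, 13, 103)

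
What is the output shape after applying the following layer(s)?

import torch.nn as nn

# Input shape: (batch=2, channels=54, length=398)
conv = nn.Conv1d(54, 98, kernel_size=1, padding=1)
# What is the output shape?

Input shape: (2, 54, 398)
Output shape: (2, 98, 400)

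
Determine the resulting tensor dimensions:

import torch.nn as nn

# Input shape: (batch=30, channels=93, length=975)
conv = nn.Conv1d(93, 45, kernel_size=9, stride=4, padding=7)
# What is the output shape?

Input shape: (30, 93, 975)
Output shape: (30, 45, 246)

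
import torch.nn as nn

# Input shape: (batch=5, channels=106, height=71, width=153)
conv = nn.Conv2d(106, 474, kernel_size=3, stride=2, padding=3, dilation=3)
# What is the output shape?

Input shape: (5, 106, 71, 153)
Output shape: (5, 474, 36, 77)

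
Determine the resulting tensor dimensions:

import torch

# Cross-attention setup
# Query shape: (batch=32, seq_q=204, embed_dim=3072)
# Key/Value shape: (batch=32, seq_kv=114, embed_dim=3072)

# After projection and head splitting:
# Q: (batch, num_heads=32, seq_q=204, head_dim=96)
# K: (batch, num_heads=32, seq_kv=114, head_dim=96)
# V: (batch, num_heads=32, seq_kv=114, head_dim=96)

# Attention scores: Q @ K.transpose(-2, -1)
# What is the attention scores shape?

Input shape: (32, 204, 3072)
Output shape: (32, 32, 204, 114)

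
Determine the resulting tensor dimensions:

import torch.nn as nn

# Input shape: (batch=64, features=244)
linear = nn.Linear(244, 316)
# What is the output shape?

Input shape: (64, 244)
Output shape: (64, 316)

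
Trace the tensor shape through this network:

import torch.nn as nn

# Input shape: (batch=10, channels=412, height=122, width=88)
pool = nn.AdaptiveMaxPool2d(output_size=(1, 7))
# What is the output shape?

Input shape: (10, 412, 122, 88)
Output shape: (10, 412, 1, 7)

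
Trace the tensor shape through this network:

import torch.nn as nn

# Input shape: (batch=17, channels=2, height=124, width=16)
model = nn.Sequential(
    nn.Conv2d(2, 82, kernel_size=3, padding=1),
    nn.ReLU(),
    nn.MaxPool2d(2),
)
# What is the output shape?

Input shape: (17, 2, 124, 16)
  -> after Conv2d: (17, 82, 124, 16)
  -> after ReLU: (17, 82, 124, 16)
Output shape: (17, 82, 62, 8)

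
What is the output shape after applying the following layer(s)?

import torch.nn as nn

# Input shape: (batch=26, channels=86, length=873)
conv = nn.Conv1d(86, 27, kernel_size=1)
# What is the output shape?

Input shape: (26, 86, 873)
Output shape: (26, 27, 873)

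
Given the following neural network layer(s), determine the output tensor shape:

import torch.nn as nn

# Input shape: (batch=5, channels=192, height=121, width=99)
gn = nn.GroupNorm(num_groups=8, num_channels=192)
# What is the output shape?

Input shape: (5, 192, 121, 99)
Output shape: (5, 192, 121, 99)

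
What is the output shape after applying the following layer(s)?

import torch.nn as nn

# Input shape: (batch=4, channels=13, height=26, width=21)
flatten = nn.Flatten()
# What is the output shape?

Input shape: (4, 13, 26, 21)
Output shape: (4, 7098)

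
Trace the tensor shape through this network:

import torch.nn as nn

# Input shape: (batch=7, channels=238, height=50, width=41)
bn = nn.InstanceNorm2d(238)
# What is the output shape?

Input shape: (7, 238, 50, 41)
Output shape: (7, 238, 50, 41)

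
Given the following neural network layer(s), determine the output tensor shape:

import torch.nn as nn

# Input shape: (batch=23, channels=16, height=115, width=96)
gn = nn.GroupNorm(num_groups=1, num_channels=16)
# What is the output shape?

Input shape: (23, 16, 115, 96)
Output shape: (23, 16, 115, 96)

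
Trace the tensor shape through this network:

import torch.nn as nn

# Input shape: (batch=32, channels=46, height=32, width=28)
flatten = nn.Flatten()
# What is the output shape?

Input shape: (32, 46, 32, 28)
Output shape: (32, 41216)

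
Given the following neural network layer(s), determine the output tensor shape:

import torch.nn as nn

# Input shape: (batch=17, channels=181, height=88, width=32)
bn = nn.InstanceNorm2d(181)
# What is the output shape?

Input shape: (17, 181, 88, 32)
Output shape: (17, 181, 88, 32)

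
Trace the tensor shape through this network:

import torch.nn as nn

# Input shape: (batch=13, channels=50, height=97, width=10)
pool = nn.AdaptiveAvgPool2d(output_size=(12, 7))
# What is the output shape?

Input shape: (13, 50, 97, 10)
Output shape: (13, 50, 12, 7)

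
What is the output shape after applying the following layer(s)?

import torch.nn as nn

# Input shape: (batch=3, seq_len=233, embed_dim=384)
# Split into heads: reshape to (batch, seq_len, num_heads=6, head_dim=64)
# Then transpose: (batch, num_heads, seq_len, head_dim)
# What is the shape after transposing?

Input shape: (3, 233, 384)
  -> after reshape: (3, 233, 6, 64)
Output shape: (3, 6, 233, 64)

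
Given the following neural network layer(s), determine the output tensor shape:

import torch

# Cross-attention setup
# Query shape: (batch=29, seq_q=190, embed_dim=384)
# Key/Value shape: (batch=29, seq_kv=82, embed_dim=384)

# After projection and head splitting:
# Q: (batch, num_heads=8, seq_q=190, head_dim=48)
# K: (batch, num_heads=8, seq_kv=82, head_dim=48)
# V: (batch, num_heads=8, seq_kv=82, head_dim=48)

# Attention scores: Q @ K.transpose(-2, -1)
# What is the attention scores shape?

Input shape: (29, 190, 384)
Output shape: (29, 8, 190, 82)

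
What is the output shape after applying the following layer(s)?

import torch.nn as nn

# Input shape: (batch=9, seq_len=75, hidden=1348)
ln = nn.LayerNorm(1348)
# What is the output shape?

Input shape: (9, 75, 1348)
Output shape: (9, 75, 1348)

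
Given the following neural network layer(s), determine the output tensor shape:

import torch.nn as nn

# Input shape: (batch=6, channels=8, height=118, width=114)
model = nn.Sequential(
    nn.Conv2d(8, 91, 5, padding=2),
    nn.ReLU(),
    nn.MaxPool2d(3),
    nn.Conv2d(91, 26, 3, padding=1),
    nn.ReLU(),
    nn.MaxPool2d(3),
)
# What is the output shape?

Input shape: (6, 8, 118, 114)
  -> after first Conv2d: (6, 91, 118, 114)
  -> after first MaxPool2d: (6, 91, 39, 38)
  -> after second Conv2d: (6, 26, 39, 38)
Output shape: (6, 26, 13, 12)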